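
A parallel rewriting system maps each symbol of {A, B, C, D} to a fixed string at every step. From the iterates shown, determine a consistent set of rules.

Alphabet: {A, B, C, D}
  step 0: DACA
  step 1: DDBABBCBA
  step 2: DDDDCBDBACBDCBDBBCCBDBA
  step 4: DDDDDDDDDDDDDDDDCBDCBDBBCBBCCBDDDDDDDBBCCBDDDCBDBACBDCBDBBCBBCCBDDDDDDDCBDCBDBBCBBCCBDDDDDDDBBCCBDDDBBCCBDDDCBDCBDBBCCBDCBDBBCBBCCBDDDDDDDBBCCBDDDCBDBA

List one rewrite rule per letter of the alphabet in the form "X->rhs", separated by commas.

A->BA, B->CBD, C->BBC, D->DD

  step 1 ⇒ step 2: DDBABBCBA ⇒ DD·DD·CBD·BA·CBD·CBD·BBC·CBD·BA
    A ↦ BA
    B ↦ CBD
    C ↦ BBC
    D ↦ DD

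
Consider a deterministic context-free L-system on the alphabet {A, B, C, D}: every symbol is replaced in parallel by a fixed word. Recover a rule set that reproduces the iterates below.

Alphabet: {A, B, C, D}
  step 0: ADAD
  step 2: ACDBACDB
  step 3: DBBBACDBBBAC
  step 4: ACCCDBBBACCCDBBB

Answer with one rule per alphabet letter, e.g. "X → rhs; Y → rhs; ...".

  step 3 ⇒ step 4: DBBBACDBBBAC ⇒ A·C·C·C·DB·BB·A·C·C·C·DB·BB
    A ↦ DB
    B ↦ C
    C ↦ BB
    D ↦ A

A->DB, B->C, C->BB, D->A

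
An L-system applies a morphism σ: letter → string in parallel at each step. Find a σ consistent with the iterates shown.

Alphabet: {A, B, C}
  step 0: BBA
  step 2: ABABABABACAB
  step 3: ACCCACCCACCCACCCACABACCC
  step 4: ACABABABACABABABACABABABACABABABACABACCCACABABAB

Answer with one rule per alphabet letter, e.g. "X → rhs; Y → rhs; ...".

A->AC, B->CC, C->AB

  step 3 ⇒ step 4: ACCCACCCACCCACCCACABACCC ⇒ AC·AB·AB·AB·AC·AB·AB·AB·AC·AB·AB·AB·AC·AB·AB·AB·AC·AB·AC·CC·AC·AB·AB·AB
    A ↦ AC
    B ↦ CC
    C ↦ AB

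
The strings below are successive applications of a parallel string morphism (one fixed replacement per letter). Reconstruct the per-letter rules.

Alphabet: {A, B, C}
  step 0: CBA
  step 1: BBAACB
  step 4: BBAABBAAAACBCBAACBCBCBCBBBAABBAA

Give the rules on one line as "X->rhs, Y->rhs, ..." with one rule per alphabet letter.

A->CB, B->A, C->BBA

  step 0 ⇒ step 1: CBA ⇒ BBA·A·CB
    A ↦ CB
    B ↦ A
    C ↦ BBA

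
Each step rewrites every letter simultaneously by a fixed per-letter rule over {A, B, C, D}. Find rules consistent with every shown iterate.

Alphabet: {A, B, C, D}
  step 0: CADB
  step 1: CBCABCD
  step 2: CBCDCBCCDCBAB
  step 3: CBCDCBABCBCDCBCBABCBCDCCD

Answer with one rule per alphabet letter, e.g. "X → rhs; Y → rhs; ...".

  step 2 ⇒ step 3: CBCDCBCCDCBAB ⇒ CB·CD·CB·AB·CB·CD·CB·CB·AB·CB·CD·C·CD
    A ↦ C
    B ↦ CD
    C ↦ CB
    D ↦ AB

A->C, B->CD, C->CB, D->AB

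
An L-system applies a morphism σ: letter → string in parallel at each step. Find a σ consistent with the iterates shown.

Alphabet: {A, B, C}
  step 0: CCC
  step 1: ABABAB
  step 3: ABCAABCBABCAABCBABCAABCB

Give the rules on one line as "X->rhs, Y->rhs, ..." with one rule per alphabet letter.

A->CB, B->CA, C->AB

  step 0 ⇒ step 1: CCC ⇒ AB·AB·AB
    C ↦ AB
    A ↦ CB  (constrained at step 1)
    B ↦ CA  (constrained at step 1)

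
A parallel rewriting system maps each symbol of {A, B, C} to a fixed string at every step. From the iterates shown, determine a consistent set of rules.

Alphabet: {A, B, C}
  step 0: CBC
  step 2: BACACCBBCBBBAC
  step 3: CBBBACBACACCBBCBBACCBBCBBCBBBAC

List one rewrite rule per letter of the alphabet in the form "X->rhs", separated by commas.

A->B, B->CBB, C->AC

  step 2 ⇒ step 3: BACACCBBCBBBAC ⇒ CBB·B·AC·B·AC·AC·CBB·CBB·AC·CBB·CBB·CBB·B·AC
    A ↦ B
    B ↦ CBB
    C ↦ AC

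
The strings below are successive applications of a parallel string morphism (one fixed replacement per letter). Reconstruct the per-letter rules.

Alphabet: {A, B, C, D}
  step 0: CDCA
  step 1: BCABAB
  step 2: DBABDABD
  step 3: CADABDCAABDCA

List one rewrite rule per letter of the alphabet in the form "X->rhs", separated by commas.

  step 2 ⇒ step 3: DBABDABD ⇒ CA·D·AB·D·CA·AB·D·CA
    A ↦ AB
    B ↦ D
    D ↦ CA
  step 0 ⇒ step 1: CDCA ⇒ B·CA·B·AB
    C ↦ B

A->AB, B->D, C->B, D->CA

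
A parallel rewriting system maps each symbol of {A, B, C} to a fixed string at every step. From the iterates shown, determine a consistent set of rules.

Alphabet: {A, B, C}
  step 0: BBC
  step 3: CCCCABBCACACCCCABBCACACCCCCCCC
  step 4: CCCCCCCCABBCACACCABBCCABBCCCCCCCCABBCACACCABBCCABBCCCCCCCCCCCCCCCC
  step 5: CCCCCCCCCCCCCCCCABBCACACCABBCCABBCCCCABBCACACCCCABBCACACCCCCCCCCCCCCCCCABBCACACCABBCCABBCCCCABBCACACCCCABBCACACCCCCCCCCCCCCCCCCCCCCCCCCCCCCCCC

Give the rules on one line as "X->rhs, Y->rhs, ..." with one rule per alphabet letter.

  step 4 ⇒ step 5: CCCCCCCCABBCACACCABBCCABBCCCCCCCCABBCACACCABBCCABBCCCCCCCCCCCCCCCC ⇒ CC·CC·CC·CC·CC·CC·CC·CC·ABB·CA·CA·CC·ABB·CC·ABB·CC·CC·ABB·CA·CA·CC·CC·ABB·CA·CA·CC·CC·CC·CC·CC·CC·CC·CC·ABB·CA·CA·CC·ABB·CC·ABB·CC·CC·ABB·CA·CA·CC·CC·ABB·CA·CA·CC·CC·CC·CC·CC·CC·CC·CC·CC·CC·CC·CC·CC·CC·CC·CC
    A ↦ ABB
    B ↦ CA
    C ↦ CC

A->ABB, B->CA, C->CC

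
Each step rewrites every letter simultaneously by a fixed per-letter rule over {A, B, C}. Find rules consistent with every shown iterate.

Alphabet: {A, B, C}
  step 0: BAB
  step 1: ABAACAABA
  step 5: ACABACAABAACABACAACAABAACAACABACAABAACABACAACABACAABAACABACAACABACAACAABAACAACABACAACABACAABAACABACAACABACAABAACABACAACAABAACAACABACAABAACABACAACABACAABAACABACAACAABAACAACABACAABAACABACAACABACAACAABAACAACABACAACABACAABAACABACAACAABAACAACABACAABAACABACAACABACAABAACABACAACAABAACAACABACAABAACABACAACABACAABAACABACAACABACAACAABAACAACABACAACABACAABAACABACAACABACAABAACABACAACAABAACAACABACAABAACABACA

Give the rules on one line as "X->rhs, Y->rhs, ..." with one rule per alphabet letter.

A->ACA, B->ABA, C->B

  step 0 ⇒ step 1: BAB ⇒ ABA·ACA·ABA
    A ↦ ACA
    B ↦ ABA
    C ↦ B  (constrained at step 1)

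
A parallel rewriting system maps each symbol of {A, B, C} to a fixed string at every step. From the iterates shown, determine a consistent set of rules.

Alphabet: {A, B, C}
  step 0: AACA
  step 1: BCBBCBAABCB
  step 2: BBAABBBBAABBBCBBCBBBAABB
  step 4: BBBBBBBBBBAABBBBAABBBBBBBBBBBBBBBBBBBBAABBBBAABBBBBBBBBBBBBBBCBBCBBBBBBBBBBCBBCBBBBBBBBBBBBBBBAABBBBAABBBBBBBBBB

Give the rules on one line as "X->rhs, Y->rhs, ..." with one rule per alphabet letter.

  step 1 ⇒ step 2: BCBBCBAABCB ⇒ BB·AA·BB·BB·AA·BB·BCB·BCB·BB·AA·BB
    A ↦ BCB
    B ↦ BB
    C ↦ AA

A->BCB, B->BB, C->AA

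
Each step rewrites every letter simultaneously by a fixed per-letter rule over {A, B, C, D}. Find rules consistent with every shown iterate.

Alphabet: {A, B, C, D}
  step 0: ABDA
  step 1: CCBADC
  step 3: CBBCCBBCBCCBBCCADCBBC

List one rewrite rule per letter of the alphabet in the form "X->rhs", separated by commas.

A->C, B->CB, C->BC, D->AD

  step 0 ⇒ step 1: ABDA ⇒ C·CB·AD·C
    A ↦ C
    B ↦ CB
    D ↦ AD
    C ↦ BC  (constrained at step 1)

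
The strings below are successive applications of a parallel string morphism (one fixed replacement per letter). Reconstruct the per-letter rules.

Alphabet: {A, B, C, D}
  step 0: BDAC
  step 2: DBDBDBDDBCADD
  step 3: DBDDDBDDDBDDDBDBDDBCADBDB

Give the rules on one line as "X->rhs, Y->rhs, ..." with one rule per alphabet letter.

A->CA, B->DD, C->B, D->DB

  step 2 ⇒ step 3: DBDBDBDDBCADD ⇒ DB·DD·DB·DD·DB·DD·DB·DB·DD·B·CA·DB·DB
    A ↦ CA
    B ↦ DD
    C ↦ B
    D ↦ DB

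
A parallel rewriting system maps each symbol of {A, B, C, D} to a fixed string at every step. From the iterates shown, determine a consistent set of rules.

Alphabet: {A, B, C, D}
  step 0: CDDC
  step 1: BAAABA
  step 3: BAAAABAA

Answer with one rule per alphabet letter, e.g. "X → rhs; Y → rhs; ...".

  step 0 ⇒ step 1: CDDC ⇒ BA·A·A·BA
    C ↦ BA
    D ↦ A
    A ↦ D  (constrained at step 1)
    B ↦ C  (constrained at step 1)

A->D, B->C, C->BA, D->A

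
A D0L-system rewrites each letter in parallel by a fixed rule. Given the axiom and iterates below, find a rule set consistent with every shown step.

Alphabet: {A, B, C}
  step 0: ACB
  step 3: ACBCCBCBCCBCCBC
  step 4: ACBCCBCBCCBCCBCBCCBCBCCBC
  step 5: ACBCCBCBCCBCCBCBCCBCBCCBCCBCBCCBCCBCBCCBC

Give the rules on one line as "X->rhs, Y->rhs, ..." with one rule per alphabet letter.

  step 4 ⇒ step 5: ACBCCBCBCCBCCBCBCCBCBCCBC ⇒ AC·BC·C·BC·BC·C·BC·C·BC·BC·C·BC·BC·C·BC·C·BC·BC·C·BC·C·BC·BC·C·BC
    A ↦ AC
    B ↦ C
    C ↦ BC

A->AC, B->C, C->BC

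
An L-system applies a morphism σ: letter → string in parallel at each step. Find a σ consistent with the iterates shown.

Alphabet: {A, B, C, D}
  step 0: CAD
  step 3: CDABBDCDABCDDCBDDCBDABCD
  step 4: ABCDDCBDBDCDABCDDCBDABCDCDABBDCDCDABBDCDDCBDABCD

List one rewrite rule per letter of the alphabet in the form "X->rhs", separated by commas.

A->DC, B->BD, C->AB, D->CD

  step 3 ⇒ step 4: CDABBDCDABCDDCBDDCBDABCD ⇒ AB·CD·DC·BD·BD·CD·AB·CD·DC·BD·AB·CD·CD·AB·BD·CD·CD·AB·BD·CD·DC·BD·AB·CD
    A ↦ DC
    B ↦ BD
    C ↦ AB
    D ↦ CD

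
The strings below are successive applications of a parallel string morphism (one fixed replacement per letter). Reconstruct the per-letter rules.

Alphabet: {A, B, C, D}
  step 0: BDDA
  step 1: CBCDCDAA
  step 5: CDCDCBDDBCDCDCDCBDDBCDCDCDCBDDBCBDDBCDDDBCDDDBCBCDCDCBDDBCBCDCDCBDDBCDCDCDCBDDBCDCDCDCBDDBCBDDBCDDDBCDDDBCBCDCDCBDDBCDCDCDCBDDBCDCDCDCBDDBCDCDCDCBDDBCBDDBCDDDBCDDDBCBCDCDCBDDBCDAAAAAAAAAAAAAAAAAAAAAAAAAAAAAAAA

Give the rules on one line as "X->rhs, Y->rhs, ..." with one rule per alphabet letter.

  step 0 ⇒ step 1: BDDA ⇒ CB·CD·CD·AA
    A ↦ AA
    B ↦ CB
    D ↦ CD
    C ↦ DDB  (constrained at step 1)

A->AA, B->CB, C->DDB, D->CD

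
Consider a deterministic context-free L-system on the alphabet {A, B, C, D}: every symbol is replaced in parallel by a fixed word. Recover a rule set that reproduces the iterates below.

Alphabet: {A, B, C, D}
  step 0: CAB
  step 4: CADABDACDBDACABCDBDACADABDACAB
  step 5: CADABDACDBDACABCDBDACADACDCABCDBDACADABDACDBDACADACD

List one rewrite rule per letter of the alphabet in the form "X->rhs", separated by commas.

  step 4 ⇒ step 5: CADABDACDBDACABCDBDACADABDACAB ⇒ CA·DA·B·DA·CD·B·DA·CA·B·CD·B·DA·CA·DA·CD·CA·B·CD·B·DA·CA·DA·B·DA·CD·B·DA·CA·DA·CD
    A ↦ DA
    B ↦ CD
    C ↦ CA
    D ↦ B

A->DA, B->CD, C->CA, D->B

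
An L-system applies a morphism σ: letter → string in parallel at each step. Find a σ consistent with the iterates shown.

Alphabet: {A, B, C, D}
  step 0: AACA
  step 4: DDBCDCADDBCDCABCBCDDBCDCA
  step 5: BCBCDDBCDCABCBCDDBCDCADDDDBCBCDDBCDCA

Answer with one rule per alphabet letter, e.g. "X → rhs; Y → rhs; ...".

  step 4 ⇒ step 5: DDBCDCADDBCDCABCBCDDBCDCA ⇒ BC·BC·D·D·BC·D·CA·BC·BC·D·D·BC·D·CA·D·D·D·D·BC·BC·D·D·BC·D·CA
    A ↦ CA
    B ↦ D
    C ↦ D
    D ↦ BC

A->CA, B->D, C->D, D->BC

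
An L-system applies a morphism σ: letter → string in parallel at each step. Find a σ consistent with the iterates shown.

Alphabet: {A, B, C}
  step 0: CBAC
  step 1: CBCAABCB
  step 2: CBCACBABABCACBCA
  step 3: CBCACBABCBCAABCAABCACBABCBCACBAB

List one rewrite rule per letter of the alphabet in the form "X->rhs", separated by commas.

  step 2 ⇒ step 3: CBCACBABABCACBCA ⇒ CB·CA·CB·AB·CB·CA·AB·CA·AB·CA·CB·AB·CB·CA·CB·AB
    A ↦ AB
    B ↦ CA
    C ↦ CB

A->AB, B->CA, C->CB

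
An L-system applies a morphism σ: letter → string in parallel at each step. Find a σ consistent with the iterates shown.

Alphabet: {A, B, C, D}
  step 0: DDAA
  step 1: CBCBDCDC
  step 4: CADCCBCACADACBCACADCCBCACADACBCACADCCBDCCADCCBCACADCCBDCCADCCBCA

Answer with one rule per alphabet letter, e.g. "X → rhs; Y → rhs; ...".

A->DC, B->DA, C->CA, D->CB

  step 0 ⇒ step 1: DDAA ⇒ CB·CB·DC·DC
    A ↦ DC
    D ↦ CB
    B ↦ DA  (constrained at step 1)
    C ↦ CA  (constrained at step 1)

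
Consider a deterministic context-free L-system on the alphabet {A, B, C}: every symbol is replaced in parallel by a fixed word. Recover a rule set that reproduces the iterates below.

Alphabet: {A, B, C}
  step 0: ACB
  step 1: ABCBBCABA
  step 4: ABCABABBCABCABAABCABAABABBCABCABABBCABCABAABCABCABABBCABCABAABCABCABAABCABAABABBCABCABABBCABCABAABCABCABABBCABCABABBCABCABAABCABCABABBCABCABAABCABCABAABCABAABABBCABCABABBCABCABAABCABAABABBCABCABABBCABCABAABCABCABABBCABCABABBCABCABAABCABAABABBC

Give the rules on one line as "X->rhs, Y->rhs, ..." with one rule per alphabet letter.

A->ABC, B->ABA, C->BBC

  step 0 ⇒ step 1: ACB ⇒ ABC·BBC·ABA
    A ↦ ABC
    B ↦ ABA
    C ↦ BBC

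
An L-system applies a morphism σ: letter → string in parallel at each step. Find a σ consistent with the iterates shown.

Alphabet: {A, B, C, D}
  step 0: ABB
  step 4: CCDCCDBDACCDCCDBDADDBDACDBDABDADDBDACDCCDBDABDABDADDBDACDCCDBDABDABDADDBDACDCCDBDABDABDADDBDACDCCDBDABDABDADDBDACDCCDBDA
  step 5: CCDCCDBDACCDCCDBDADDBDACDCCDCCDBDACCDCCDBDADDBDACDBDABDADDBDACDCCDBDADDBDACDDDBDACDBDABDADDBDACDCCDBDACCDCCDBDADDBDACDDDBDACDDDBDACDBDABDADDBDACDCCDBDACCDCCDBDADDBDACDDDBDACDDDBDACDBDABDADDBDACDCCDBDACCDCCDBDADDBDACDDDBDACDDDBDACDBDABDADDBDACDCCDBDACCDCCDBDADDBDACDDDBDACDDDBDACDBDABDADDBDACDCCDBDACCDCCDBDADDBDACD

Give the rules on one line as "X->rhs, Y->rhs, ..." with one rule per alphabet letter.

  step 4 ⇒ step 5: CCDCCDBDACCDCCDBDADDBDACDBDABDADDBDACDCCDBDABDABDADDBDACDCCDBDABDABDADDBDACDCCDBDABDABDADDBDACDCCDBDABDABDADDBDACDCCDBDA ⇒ CCD·CCD·BDA·CCD·CCD·BDA·DD·BDA·CD·CCD·CCD·BDA·CCD·CCD·BDA·DD·BDA·CD·BDA·BDA·DD·BDA·CD·CCD·BDA·DD·BDA·CD·DD·BDA·CD·BDA·BDA·DD·BDA·CD·CCD·BDA·CCD·CCD·BDA·DD·BDA·CD·DD·BDA·CD·DD·BDA·CD·BDA·BDA·DD·BDA·CD·CCD·BDA·CCD·CCD·BDA·DD·BDA·CD·DD·BDA·CD·DD·BDA·CD·BDA·BDA·DD·BDA·CD·CCD·BDA·CCD·CCD·BDA·DD·BDA·CD·DD·BDA·CD·DD·BDA·CD·BDA·BDA·DD·BDA·CD·CCD·BDA·CCD·CCD·BDA·DD·BDA·CD·DD·BDA·CD·DD·BDA·CD·BDA·BDA·DD·BDA·CD·CCD·BDA·CCD·CCD·BDA·DD·BDA·CD
    A ↦ CD
    B ↦ DD
    C ↦ CCD
    D ↦ BDA

A->CD, B->DD, C->CCD, D->BDA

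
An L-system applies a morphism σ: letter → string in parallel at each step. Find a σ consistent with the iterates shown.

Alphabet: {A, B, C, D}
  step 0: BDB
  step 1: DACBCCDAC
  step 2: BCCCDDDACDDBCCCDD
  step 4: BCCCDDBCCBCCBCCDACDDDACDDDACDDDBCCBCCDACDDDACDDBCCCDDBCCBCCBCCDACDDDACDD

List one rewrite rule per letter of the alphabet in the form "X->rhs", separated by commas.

A->CD, B->DAC, C->D, D->BCC

  step 1 ⇒ step 2: DACBCCDAC ⇒ BCC·CD·D·DAC·D·D·BCC·CD·D
    A ↦ CD
    B ↦ DAC
    C ↦ D
    D ↦ BCC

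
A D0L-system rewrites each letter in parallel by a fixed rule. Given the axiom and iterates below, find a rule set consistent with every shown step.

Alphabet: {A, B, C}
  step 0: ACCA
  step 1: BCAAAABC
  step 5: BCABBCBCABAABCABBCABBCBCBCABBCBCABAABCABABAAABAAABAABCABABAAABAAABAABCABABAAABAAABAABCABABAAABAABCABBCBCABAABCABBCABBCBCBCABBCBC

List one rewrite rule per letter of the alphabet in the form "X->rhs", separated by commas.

A->BC, B->AB, C->AA

  step 0 ⇒ step 1: ACCA ⇒ BC·AA·AA·BC
    A ↦ BC
    C ↦ AA
    B ↦ AB  (constrained at step 1)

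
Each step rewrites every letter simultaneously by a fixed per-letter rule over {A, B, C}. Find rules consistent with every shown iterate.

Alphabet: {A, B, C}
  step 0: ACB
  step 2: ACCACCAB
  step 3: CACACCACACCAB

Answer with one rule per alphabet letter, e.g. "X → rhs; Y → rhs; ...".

  step 2 ⇒ step 3: ACCACCAB ⇒ C·AC·AC·C·AC·AC·C·AB
    A ↦ C
    B ↦ AB
    C ↦ AC

A->C, B->AB, C->AC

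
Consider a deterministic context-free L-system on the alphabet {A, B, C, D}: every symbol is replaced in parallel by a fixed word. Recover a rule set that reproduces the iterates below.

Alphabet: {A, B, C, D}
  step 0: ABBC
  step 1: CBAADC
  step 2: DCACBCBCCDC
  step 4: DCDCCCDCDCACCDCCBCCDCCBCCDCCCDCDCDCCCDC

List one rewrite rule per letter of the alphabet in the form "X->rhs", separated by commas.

  step 1 ⇒ step 2: CBAADC ⇒ DC·A·CB·CB·CC·DC
    A ↦ CB
    B ↦ A
    C ↦ DC
    D ↦ CC

A->CB, B->A, C->DC, D->CC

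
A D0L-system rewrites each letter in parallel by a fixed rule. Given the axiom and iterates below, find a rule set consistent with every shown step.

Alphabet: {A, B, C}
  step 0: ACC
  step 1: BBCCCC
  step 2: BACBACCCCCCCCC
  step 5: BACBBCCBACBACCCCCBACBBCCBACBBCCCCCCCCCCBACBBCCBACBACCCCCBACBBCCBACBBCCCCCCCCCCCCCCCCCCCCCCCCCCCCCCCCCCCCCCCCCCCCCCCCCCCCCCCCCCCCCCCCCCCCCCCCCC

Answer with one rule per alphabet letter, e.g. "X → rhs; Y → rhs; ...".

  step 1 ⇒ step 2: BBCCCC ⇒ BAC·BAC·CC·CC·CC·CC
    B ↦ BAC
    C ↦ CC
  step 0 ⇒ step 1: ACC ⇒ BB·CC·CC
    A ↦ BB

A->BB, B->BAC, C->CC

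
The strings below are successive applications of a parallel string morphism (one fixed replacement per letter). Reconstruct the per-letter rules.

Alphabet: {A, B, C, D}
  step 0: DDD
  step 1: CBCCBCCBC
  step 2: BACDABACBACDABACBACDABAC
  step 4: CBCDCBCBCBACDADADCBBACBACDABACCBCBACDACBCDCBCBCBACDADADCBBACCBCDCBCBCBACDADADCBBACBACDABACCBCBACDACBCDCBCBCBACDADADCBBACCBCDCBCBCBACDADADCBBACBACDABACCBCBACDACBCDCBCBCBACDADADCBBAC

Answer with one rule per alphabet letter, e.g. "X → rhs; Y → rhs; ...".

  step 1 ⇒ step 2: CBCCBCCBC ⇒ BAC·DA·BAC·BAC·DA·BAC·BAC·DA·BAC
    B ↦ DA
    C ↦ BAC
    A ↦ DCB  (constrained at step 2)
  step 0 ⇒ step 1: DDD ⇒ CBC·CBC·CBC
    D ↦ CBC

A->DCB, B->DA, C->BAC, D->CBC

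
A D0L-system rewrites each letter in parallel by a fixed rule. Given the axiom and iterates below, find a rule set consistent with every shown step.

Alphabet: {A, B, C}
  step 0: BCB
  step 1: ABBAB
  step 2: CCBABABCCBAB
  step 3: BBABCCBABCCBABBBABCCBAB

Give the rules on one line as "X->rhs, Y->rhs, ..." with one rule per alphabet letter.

  step 2 ⇒ step 3: CCBABABCCBAB ⇒ B·B·AB·CCB·AB·CCB·AB·B·B·AB·CCB·AB
    A ↦ CCB
    B ↦ AB
    C ↦ B

A->CCB, B->AB, C->B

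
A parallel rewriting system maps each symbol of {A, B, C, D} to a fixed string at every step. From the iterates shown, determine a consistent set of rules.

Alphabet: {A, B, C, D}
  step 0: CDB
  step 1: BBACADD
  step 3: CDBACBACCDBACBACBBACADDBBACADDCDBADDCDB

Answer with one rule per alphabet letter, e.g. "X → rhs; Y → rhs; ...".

A->CD, B->ADD, C->B, D->BAC

  step 0 ⇒ step 1: CDB ⇒ B·BAC·ADD
    B ↦ ADD
    C ↦ B
    D ↦ BAC
    A ↦ CD  (constrained at step 1)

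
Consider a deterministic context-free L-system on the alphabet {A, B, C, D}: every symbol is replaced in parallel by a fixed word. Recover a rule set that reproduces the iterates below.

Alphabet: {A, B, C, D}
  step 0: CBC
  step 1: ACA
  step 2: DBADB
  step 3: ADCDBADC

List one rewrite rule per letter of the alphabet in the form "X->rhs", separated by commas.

  step 2 ⇒ step 3: DBADB ⇒ AD·C·DB·AD·C
    A ↦ DB
    B ↦ C
    D ↦ AD
  step 0 ⇒ step 1: CBC ⇒ A·C·A
    C ↦ A

A->DB, B->C, C->A, D->AD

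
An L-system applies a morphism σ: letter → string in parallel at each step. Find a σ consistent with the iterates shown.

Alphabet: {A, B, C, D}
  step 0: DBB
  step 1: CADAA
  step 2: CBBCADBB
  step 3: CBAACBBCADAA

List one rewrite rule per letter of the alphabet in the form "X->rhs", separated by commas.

  step 2 ⇒ step 3: CBBCADBB ⇒ CB·A·A·CB·B·CAD·A·A
    A ↦ B
    B ↦ A
    C ↦ CB
    D ↦ CAD

A->B, B->A, C->CB, D->CAD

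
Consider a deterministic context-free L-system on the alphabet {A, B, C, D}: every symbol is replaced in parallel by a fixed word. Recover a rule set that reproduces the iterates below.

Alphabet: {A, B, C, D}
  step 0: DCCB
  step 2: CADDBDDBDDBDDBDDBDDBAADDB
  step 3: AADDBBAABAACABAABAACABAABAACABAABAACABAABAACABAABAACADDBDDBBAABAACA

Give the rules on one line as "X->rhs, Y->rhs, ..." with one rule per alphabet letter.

A->DDB, B->CA, C->AA, D->BAA

  step 2 ⇒ step 3: CADDBDDBDDBDDBDDBDDBAADDB ⇒ AA·DDB·BAA·BAA·CA·BAA·BAA·CA·BAA·BAA·CA·BAA·BAA·CA·BAA·BAA·CA·BAA·BAA·CA·DDB·DDB·BAA·BAA·CA
    A ↦ DDB
    B ↦ CA
    C ↦ AA
    D ↦ BAA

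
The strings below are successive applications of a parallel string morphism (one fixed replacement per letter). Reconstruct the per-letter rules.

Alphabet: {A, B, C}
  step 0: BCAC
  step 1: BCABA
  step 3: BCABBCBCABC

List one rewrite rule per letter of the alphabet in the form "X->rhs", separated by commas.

  step 0 ⇒ step 1: BCAC ⇒ BC·A·B·A
    A ↦ B
    B ↦ BC
    C ↦ A

A->B, B->BC, C->A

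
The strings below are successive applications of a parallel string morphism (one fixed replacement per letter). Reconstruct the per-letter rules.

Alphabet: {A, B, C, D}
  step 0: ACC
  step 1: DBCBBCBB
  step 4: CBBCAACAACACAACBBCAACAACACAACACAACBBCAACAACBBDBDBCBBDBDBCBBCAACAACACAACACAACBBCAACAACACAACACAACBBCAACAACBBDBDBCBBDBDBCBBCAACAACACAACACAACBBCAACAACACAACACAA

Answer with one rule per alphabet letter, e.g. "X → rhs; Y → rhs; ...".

A->DB, B->CAA, C->CBB, D->CA

  step 0 ⇒ step 1: ACC ⇒ DB·CBB·CBB
    A ↦ DB
    C ↦ CBB
    B ↦ CAA  (constrained at step 1)
    D ↦ CA  (constrained at step 1)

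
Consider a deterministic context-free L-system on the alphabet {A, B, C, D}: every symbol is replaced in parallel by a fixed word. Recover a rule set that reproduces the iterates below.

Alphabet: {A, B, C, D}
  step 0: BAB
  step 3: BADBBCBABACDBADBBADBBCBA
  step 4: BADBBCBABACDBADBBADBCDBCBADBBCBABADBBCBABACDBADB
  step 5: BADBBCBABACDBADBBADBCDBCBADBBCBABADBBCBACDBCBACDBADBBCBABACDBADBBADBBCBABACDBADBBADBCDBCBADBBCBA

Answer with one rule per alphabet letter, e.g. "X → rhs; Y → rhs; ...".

A->DB, B->BA, C->CD, D->BC

  step 4 ⇒ step 5: BADBBCBABACDBADBBADBCDBCBADBBCBABADBBCBABACDBADB ⇒ BA·DB·BC·BA·BA·CD·BA·DB·BA·DB·CD·BC·BA·DB·BC·BA·BA·DB·BC·BA·CD·BC·BA·CD·BA·DB·BC·BA·BA·CD·BA·DB·BA·DB·BC·BA·BA·CD·BA·DB·BA·DB·CD·BC·BA·DB·BC·BA
    A ↦ DB
    B ↦ BA
    C ↦ CD
    D ↦ BC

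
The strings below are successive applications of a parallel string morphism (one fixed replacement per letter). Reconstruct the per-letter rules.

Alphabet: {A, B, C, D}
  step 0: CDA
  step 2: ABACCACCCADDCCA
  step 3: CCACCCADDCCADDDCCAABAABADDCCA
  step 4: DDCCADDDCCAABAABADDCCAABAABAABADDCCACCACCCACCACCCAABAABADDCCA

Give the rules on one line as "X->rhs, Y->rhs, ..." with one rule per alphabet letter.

  step 3 ⇒ step 4: CCACCCADDCCADDDCCAABAABADDCCA ⇒ D·D·CCA·D·D·D·CCA·ABA·ABA·D·D·CCA·ABA·ABA·ABA·D·D·CCA·CCA·C·CCA·CCA·C·CCA·ABA·ABA·D·D·CCA
    A ↦ CCA
    B ↦ C
    C ↦ D
    D ↦ ABA

A->CCA, B->C, C->D, D->ABA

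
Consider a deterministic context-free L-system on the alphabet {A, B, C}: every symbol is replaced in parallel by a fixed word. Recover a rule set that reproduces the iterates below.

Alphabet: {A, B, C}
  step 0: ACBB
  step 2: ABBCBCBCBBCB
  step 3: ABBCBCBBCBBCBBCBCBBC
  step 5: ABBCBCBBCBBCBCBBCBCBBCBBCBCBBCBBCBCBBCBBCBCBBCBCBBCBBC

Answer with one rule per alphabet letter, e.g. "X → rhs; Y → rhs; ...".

  step 2 ⇒ step 3: ABBCBCBCBBCB ⇒ AB·BC·BC·B·BC·B·BC·B·BC·BC·B·BC
    A ↦ AB
    B ↦ BC
    C ↦ B

A->AB, B->BC, C->B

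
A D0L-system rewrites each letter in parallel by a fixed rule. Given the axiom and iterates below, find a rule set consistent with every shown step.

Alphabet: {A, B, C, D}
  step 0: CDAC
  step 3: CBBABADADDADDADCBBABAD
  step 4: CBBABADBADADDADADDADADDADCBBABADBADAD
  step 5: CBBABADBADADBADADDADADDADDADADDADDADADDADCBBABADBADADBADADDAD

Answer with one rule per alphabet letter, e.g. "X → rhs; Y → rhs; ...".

  step 4 ⇒ step 5: CBBABADBADADDADADDADADDADCBBABADBADAD ⇒ CB·BA·BA·D·BA·D·AD·BA·D·AD·D·AD·AD·D·AD·D·AD·AD·D·AD·D·AD·AD·D·AD·CB·BA·BA·D·BA·D·AD·BA·D·AD·D·AD
    A ↦ D
    B ↦ BA
    C ↦ CB
    D ↦ AD

A->D, B->BA, C->CB, D->AD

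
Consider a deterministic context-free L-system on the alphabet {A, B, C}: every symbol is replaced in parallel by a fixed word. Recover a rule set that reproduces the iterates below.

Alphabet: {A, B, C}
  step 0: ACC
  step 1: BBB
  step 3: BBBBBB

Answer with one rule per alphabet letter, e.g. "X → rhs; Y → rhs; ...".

  step 0 ⇒ step 1: ACC ⇒ B·B·B
    A ↦ B
    C ↦ B
    B ↦ CA  (constrained at step 1)

A->B, B->CA, C->B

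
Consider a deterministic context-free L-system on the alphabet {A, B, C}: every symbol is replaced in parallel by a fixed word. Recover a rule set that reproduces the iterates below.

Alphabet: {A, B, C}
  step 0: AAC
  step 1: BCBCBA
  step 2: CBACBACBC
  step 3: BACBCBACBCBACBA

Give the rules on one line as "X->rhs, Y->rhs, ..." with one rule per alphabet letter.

A->BC, B->C, C->BA

  step 2 ⇒ step 3: CBACBACBC ⇒ BA·C·BC·BA·C·BC·BA·C·BA
    A ↦ BC
    B ↦ C
    C ↦ BA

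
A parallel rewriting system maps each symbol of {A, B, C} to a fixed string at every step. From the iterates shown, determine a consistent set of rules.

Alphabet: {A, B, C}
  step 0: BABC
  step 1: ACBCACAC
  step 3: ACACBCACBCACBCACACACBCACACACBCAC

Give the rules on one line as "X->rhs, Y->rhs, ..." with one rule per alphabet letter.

  step 0 ⇒ step 1: BABC ⇒ AC·BC·AC·AC
    A ↦ BC
    B ↦ AC
    C ↦ AC

A->BC, B->AC, C->AC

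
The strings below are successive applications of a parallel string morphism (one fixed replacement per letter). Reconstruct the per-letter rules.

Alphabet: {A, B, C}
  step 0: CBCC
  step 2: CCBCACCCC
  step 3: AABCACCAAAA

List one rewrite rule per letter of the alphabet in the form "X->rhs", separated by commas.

  step 2 ⇒ step 3: CCBCACCCC ⇒ A·A·BC·A·CC·A·A·A·A
    A ↦ CC
    B ↦ BC
    C ↦ A

A->CC, B->BC, C->A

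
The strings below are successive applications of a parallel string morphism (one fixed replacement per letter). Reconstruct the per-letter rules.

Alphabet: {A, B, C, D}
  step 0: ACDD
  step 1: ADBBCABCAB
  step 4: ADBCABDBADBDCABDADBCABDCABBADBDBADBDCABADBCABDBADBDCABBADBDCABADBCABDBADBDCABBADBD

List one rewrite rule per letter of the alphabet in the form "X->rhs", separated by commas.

A->ADB, B->D, C->B, D->CAB

  step 0 ⇒ step 1: ACDD ⇒ ADB·B·CAB·CAB
    A ↦ ADB
    C ↦ B
    D ↦ CAB
    B ↦ D  (constrained at step 1)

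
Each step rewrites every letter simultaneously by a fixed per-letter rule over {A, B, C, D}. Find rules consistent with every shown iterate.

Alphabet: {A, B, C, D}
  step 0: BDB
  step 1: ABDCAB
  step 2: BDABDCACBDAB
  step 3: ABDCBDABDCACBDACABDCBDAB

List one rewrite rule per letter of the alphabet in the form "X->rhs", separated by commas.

  step 2 ⇒ step 3: BDABDCACBDAB ⇒ AB·DC·BD·AB·DC·AC·BD·AC·AB·DC·BD·AB
    A ↦ BD
    B ↦ AB
    C ↦ AC
    D ↦ DC

A->BD, B->AB, C->AC, D->DC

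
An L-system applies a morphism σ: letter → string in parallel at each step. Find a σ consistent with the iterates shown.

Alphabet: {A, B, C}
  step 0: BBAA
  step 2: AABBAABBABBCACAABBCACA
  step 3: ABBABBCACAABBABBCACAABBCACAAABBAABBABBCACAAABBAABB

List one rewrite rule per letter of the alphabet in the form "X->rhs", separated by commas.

A->ABB, B->CA, C->A

  step 2 ⇒ step 3: AABBAABBABBCACAABBCACA ⇒ ABB·ABB·CA·CA·ABB·ABB·CA·CA·ABB·CA·CA·A·ABB·A·ABB·ABB·CA·CA·A·ABB·A·ABB
    A ↦ ABB
    B ↦ CA
    C ↦ A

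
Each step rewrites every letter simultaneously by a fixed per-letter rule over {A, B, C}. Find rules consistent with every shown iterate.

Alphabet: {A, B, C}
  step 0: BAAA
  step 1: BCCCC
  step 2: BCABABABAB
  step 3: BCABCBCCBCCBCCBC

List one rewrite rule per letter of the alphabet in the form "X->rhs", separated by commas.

A->C, B->BC, C->AB

  step 2 ⇒ step 3: BCABABABAB ⇒ BC·AB·C·BC·C·BC·C·BC·C·BC
    A ↦ C
    B ↦ BC
    C ↦ AB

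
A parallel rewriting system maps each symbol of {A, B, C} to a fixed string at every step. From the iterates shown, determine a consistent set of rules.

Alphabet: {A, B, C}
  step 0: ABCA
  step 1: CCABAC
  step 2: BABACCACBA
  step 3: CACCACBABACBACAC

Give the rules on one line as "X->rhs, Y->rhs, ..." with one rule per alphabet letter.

  step 2 ⇒ step 3: BABACCACBA ⇒ CA·C·CA·C·BA·BA·C·BA·CA·C
    A ↦ C
    B ↦ CA
    C ↦ BA

A->C, B->CA, C->BA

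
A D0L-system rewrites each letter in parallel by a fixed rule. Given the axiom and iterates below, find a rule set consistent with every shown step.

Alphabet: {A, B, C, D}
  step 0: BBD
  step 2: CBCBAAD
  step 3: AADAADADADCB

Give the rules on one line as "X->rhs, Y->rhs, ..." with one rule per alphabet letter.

  step 2 ⇒ step 3: CBCBAAD ⇒ AA·D·AA·D·AD·AD·CB
    A ↦ AD
    B ↦ D
    C ↦ AA
    D ↦ CB

A->AD, B->D, C->AA, D->CB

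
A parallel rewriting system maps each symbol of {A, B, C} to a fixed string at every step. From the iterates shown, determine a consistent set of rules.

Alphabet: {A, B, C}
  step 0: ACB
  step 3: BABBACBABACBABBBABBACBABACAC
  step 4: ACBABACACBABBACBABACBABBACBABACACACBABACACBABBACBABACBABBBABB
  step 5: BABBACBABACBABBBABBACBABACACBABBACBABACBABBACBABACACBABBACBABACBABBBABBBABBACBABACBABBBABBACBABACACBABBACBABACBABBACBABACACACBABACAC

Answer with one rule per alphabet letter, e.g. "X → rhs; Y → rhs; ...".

A->BAB, B->AC, C->B

  step 4 ⇒ step 5: ACBABACACBABBACBABACBABBACBABACACACBABACACBABBACBABACBABBBABB ⇒ BAB·B·AC·BAB·AC·BAB·B·BAB·B·AC·BAB·AC·AC·BAB·B·AC·BAB·AC·BAB·B·AC·BAB·AC·AC·BAB·B·AC·BAB·AC·BAB·B·BAB·B·BAB·B·AC·BAB·AC·BAB·B·BAB·B·AC·BAB·AC·AC·BAB·B·AC·BAB·AC·BAB·B·AC·BAB·AC·AC·AC·BAB·AC·AC
    A ↦ BAB
    B ↦ AC
    C ↦ B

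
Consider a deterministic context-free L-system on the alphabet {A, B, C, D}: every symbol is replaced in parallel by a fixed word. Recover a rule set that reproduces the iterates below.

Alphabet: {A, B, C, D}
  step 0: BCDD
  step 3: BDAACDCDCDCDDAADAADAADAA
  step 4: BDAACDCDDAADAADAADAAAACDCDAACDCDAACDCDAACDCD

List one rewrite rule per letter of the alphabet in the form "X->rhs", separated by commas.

A->CD, B->BD, C->D, D->AA

  step 3 ⇒ step 4: BDAACDCDCDCDDAADAADAADAA ⇒ BD·AA·CD·CD·D·AA·D·AA·D·AA·D·AA·AA·CD·CD·AA·CD·CD·AA·CD·CD·AA·CD·CD
    A ↦ CD
    B ↦ BD
    C ↦ D
    D ↦ AA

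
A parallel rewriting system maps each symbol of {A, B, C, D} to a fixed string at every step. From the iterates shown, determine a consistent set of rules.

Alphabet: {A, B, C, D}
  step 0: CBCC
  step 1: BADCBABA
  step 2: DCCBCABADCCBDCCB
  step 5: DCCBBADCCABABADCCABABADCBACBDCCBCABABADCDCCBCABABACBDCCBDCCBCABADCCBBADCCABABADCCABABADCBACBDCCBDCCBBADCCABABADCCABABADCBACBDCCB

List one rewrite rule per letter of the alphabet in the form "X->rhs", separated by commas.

A->CB, B->DC, C->BA, D->CA

  step 1 ⇒ step 2: BADCBABA ⇒ DC·CB·CA·BA·DC·CB·DC·CB
    A ↦ CB
    B ↦ DC
    C ↦ BA
    D ↦ CA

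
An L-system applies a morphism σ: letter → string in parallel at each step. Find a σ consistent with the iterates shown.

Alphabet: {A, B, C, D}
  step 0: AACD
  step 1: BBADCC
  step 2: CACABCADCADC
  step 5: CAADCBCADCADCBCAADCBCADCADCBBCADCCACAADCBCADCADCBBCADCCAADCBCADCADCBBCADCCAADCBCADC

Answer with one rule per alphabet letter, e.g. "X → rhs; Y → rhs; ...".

  step 1 ⇒ step 2: BBADCC ⇒ CA·CA·B·C·ADC·ADC
    A ↦ B
    B ↦ CA
    C ↦ ADC
    D ↦ C

A->B, B->CA, C->ADC, D->C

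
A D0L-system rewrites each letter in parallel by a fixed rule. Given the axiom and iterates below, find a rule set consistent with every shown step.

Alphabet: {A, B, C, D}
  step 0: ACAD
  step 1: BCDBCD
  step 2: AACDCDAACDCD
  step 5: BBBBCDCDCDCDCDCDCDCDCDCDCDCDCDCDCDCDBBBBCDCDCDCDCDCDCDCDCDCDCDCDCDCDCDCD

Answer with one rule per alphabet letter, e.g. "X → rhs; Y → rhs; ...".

  step 1 ⇒ step 2: BCDBCD ⇒ AA·CD·CD·AA·CD·CD
    B ↦ AA
    C ↦ CD
    D ↦ CD
  step 0 ⇒ step 1: ACAD ⇒ B·CD·B·CD
    A ↦ B

A->B, B->AA, C->CD, D->CD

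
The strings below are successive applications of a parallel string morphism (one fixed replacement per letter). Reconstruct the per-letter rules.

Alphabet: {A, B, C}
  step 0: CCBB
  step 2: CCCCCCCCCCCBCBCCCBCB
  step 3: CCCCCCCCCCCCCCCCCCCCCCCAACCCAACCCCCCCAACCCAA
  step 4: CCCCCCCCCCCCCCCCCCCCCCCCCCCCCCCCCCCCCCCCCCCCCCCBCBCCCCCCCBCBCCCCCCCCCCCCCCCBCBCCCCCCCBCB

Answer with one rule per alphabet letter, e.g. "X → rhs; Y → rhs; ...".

A->CB, B->CAA, C->CC

  step 3 ⇒ step 4: CCCCCCCCCCCCCCCCCCCCCCCAACCCAACCCCCCCAACCCAA ⇒ CC·CC·CC·CC·CC·CC·CC·CC·CC·CC·CC·CC·CC·CC·CC·CC·CC·CC·CC·CC·CC·CC·CC·CB·CB·CC·CC·CC·CB·CB·CC·CC·CC·CC·CC·CC·CC·CB·CB·CC·CC·CC·CB·CB
    A ↦ CB
    C ↦ CC
  step 2 ⇒ step 3: CCCCCCCCCCCBCBCCCBCB ⇒ CC·CC·CC·CC·CC·CC·CC·CC·CC·CC·CC·CAA·CC·CAA·CC·CC·CC·CAA·CC·CAA
    B ↦ CAA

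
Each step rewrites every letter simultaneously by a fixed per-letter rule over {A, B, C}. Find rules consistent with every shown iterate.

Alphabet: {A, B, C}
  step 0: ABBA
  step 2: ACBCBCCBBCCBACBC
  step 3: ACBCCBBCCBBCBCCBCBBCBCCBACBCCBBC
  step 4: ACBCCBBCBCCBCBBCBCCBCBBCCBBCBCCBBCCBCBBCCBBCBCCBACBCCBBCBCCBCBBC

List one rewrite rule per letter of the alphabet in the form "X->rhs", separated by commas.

A->AC, B->CB, C->BC

  step 3 ⇒ step 4: ACBCCBBCCBBCBCCBCBBCBCCBACBCCBBC ⇒ AC·BC·CB·BC·BC·CB·CB·BC·BC·CB·CB·BC·CB·BC·BC·CB·BC·CB·CB·BC·CB·BC·BC·CB·AC·BC·CB·BC·BC·CB·CB·BC
    A ↦ AC
    B ↦ CB
    C ↦ BC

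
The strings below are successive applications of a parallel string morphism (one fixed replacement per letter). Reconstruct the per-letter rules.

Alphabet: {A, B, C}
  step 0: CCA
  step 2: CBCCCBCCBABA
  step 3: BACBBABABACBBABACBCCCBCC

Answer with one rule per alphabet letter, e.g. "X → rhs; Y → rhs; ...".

A->CC, B->CB, C->BA

  step 2 ⇒ step 3: CBCCCBCCBABA ⇒ BA·CB·BA·BA·BA·CB·BA·BA·CB·CC·CB·CC
    A ↦ CC
    B ↦ CB
    C ↦ BA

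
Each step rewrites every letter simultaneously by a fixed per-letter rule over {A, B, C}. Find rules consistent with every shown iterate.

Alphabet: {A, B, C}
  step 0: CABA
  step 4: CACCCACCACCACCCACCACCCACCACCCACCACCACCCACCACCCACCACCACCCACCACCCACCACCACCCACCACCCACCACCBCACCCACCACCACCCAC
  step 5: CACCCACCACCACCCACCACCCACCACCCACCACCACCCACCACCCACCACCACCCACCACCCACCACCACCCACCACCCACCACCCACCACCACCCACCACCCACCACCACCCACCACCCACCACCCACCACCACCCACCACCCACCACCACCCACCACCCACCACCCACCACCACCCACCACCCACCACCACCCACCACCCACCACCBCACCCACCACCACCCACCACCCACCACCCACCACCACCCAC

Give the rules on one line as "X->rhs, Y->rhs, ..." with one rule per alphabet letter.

  step 4 ⇒ step 5: CACCCACCACCACCCACCACCCACCACCCACCACCACCCACCACCCACCACCACCCACCACCCACCACCACCCACCACCCACCACCBCACCCACCACCACCCAC ⇒ CAC·C·CAC·CAC·CAC·C·CAC·CAC·C·CAC·CAC·C·CAC·CAC·CAC·C·CAC·CAC·C·CAC·CAC·CAC·C·CAC·CAC·C·CAC·CAC·CAC·C·CAC·CAC·C·CAC·CAC·C·CAC·CAC·CAC·C·CAC·CAC·C·CAC·CAC·CAC·C·CAC·CAC·C·CAC·CAC·C·CAC·CAC·CAC·C·CAC·CAC·C·CAC·CAC·CAC·C·CAC·CAC·C·CAC·CAC·C·CAC·CAC·CAC·C·CAC·CAC·C·CAC·CAC·CAC·C·CAC·CAC·C·CAC·CAC·CB·CAC·C·CAC·CAC·CAC·C·CAC·CAC·C·CAC·CAC·C·CAC·CAC·CAC·C·CAC
    A ↦ C
    B ↦ CB
    C ↦ CAC

A->C, B->CB, C->CAC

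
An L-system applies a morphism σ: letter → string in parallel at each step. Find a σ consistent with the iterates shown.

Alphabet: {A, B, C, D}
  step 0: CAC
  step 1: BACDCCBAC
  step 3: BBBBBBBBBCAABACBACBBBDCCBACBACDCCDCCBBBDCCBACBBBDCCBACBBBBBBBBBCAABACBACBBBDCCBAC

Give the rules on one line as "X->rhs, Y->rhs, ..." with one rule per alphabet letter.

A->DCC, B->BBB, C->BAC, D->CAA

  step 0 ⇒ step 1: CAC ⇒ BAC·DCC·BAC
    A ↦ DCC
    C ↦ BAC
    B ↦ BBB  (constrained at step 1)
    D ↦ CAA  (constrained at step 1)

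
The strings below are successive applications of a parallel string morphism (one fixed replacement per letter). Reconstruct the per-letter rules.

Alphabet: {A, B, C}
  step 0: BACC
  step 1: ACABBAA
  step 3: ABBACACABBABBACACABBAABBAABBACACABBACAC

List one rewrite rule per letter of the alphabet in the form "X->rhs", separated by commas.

  step 0 ⇒ step 1: BACC ⇒ AC·ABB·A·A
    A ↦ ABB
    B ↦ AC
    C ↦ A

A->ABB, B->AC, C->A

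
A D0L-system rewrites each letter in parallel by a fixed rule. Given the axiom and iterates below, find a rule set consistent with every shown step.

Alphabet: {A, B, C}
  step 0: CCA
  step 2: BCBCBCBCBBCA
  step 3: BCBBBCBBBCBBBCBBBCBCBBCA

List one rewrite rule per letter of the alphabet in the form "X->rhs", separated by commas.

A->CA, B->BC, C->BB

  step 2 ⇒ step 3: BCBCBCBCBBCA ⇒ BC·BB·BC·BB·BC·BB·BC·BB·BC·BC·BB·CA
    A ↦ CA
    B ↦ BC
    C ↦ BB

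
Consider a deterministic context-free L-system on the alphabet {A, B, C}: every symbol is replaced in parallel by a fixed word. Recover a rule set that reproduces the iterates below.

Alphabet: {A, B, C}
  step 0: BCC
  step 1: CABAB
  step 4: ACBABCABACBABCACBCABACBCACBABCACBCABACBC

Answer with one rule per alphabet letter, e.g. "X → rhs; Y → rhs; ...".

  step 0 ⇒ step 1: BCC ⇒ C·AB·AB
    B ↦ C
    C ↦ AB
    A ↦ ACB  (constrained at step 1)

A->ACB, B->C, C->AB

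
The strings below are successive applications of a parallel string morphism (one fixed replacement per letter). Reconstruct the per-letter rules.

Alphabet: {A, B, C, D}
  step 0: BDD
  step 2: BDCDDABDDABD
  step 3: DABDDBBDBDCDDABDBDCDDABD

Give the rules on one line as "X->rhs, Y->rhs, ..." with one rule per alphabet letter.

  step 2 ⇒ step 3: BDCDDABDDABD ⇒ DA·BD·DB·BD·BD·CD·DA·BD·BD·CD·DA·BD
    A ↦ CD
    B ↦ DA
    C ↦ DB
    D ↦ BD

A->CD, B->DA, C->DB, D->BD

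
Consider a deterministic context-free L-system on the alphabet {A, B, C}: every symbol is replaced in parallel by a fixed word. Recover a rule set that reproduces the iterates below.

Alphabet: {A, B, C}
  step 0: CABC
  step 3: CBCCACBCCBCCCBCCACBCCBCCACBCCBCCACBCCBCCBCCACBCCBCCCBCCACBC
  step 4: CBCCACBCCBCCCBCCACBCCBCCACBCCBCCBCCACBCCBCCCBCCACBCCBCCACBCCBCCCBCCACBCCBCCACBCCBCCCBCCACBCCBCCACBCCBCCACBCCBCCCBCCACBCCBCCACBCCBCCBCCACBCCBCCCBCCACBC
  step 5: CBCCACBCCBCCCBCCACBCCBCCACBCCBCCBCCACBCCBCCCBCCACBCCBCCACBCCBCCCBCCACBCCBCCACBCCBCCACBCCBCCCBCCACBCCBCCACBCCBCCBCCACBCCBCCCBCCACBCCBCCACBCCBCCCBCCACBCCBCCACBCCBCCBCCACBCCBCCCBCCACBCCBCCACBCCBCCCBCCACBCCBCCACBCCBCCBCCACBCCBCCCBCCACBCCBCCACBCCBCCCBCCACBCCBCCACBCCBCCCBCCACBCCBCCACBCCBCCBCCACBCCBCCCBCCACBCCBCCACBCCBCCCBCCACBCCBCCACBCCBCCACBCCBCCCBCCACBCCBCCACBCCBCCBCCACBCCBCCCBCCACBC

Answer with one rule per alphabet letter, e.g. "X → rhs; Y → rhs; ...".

  step 4 ⇒ step 5: CBCCACBCCBCCCBCCACBCCBCCACBCCBCCBCCACBCCBCCCBCCACBCCBCCACBCCBCCCBCCACBCCBCCACBCCBCCCBCCACBCCBCCACBCCBCCACBCCBCCCBCCACBCCBCCACBCCBCCBCCACBCCBCCCBCCACBC ⇒ CBC·CA·CBC·CBC·C·CBC·CA·CBC·CBC·CA·CBC·CBC·CBC·CA·CBC·CBC·C·CBC·CA·CBC·CBC·CA·CBC·CBC·C·CBC·CA·CBC·CBC·CA·CBC·CBC·CA·CBC·CBC·C·CBC·CA·CBC·CBC·CA·CBC·CBC·CBC·CA·CBC·CBC·C·CBC·CA·CBC·CBC·CA·CBC·CBC·C·CBC·CA·CBC·CBC·CA·CBC·CBC·CBC·CA·CBC·CBC·C·CBC·CA·CBC·CBC·CA·CBC·CBC·C·CBC·CA·CBC·CBC·CA·CBC·CBC·CBC·CA·CBC·CBC·C·CBC·CA·CBC·CBC·CA·CBC·CBC·C·CBC·CA·CBC·CBC·CA·CBC·CBC·C·CBC·CA·CBC·CBC·CA·CBC·CBC·CBC·CA·CBC·CBC·C·CBC·CA·CBC·CBC·CA·CBC·CBC·C·CBC·CA·CBC·CBC·CA·CBC·CBC·CA·CBC·CBC·C·CBC·CA·CBC·CBC·CA·CBC·CBC·CBC·CA·CBC·CBC·C·CBC·CA·CBC
    A ↦ C
    B ↦ CA
    C ↦ CBC

A->C, B->CA, C->CBC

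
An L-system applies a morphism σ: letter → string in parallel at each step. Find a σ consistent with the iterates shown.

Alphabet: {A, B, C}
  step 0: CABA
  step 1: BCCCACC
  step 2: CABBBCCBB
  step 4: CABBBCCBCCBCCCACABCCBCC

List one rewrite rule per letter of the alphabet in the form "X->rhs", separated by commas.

A->CC, B->CA, C->B

  step 1 ⇒ step 2: BCCCACC ⇒ CA·B·B·B·CC·B·B
    A ↦ CC
    B ↦ CA
    C ↦ B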